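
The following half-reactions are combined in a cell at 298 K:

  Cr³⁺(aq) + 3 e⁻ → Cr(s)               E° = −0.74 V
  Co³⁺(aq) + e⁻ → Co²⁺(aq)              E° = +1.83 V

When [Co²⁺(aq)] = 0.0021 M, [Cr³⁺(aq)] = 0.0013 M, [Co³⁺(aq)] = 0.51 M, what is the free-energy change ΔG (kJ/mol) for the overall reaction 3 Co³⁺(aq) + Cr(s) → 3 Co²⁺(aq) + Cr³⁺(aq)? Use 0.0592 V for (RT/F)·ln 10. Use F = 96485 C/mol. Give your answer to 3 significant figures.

E°cell = +1.83 − (−0.74) = +2.57 V; the balanced reaction transfers n = 3 electrons.
Q = ([Co²⁺(aq)]^3·[Cr³⁺(aq)]) / [Co³⁺(aq)]^3 = 9.08×10^−11, so log Q = −10.042 and E = +2.57 − (0.0592/3)(−10.042) = +2.7682 V.
Then ΔG = −nFE = −3 × 96485 × +2.7682 J/mol = −801 kJ/mol.

−801 kJ/mol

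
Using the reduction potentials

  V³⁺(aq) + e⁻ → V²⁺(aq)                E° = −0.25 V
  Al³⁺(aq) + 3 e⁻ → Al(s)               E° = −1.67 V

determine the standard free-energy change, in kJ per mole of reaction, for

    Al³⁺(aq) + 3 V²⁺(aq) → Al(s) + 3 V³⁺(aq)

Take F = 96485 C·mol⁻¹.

+411 kJ/mol

In the reaction as written Al³⁺(aq) is reduced, so the Al³⁺/Al couple is the cathode and V³⁺/V²⁺ is the anode.
E°cell = −1.67 − (−0.25) = −1.42 V; balancing electrons gives n = 3.
ΔG° = −nFE°cell = −(3)(96485)(−1.42) J/mol = +411 kJ/mol.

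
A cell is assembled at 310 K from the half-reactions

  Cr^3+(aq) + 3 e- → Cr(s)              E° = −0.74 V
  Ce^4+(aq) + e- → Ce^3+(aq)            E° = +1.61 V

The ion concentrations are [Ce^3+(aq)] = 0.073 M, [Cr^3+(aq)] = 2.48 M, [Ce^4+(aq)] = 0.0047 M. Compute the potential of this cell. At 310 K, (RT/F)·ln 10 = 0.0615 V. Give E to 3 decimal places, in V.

The Ce⁴⁺/Ce³⁺ couple has the more positive E°, so it is the cathode; Cr³⁺/Cr is the anode.
E°cell = +1.61 − (−0.74) = +2.35 V, with n = 3 electrons transferred.
For the overall reaction 3 Ce^4+(aq) + Cr(s) → 3 Ce^3+(aq) + Cr^3+(aq), Q = ([Ce^3+(aq)]^3·[Cr^3+(aq)]) / [Ce^4+(aq)]^3 = 9.29×10^3, giving log Q = 3.968.
E = E° − (0.0615/n)·log Q = +2.35 − (0.0615/3)(3.968) = +2.269 V.

+2.269 V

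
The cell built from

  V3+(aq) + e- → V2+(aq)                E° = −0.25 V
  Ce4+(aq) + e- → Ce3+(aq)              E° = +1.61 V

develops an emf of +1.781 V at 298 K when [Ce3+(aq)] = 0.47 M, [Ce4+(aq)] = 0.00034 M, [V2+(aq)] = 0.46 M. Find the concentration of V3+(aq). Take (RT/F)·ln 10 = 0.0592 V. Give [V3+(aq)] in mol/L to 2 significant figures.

0.0072 M

The Ce⁴⁺/Ce³⁺ couple has the larger reduction potential, so it is the cathode: E°cell = +1.61 − (−0.25) = +1.86 V and n = 1.
Rearranging E = E° − (0.0592/n)·log Q gives log Q = 1(+1.86 − (+1.781))/0.0592 = 1.334.
The balanced reaction is Ce4+(aq) + V2+(aq) → Ce3+(aq) + V3+(aq), so Q = ([Ce3+(aq)]·[V3+(aq)]) / ([Ce4+(aq)]·[V2+(aq)]).
Isolating [V3+(aq)] in Q = 10^{1.334} yields log [V3+(aq)] = −2.144, i.e. 0.0072 M.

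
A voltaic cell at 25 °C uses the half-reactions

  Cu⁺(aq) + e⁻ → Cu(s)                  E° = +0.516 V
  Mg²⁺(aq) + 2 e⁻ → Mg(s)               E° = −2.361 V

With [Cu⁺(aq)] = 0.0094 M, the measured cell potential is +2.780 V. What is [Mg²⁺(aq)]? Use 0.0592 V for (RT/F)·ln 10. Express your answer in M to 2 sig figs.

The Cu⁺/Cu couple has the larger reduction potential, so it is the cathode: E°cell = +0.516 − (−2.361) = +2.877 V and n = 2.
Rearranging E = E° − (0.0592/n)·log Q gives log Q = 2(+2.877 − (+2.780))/0.0592 = 3.277.
The balanced reaction is 2 Cu⁺(aq) + Mg(s) → 2 Cu(s) + Mg²⁺(aq), so Q = [Mg²⁺(aq)] / [Cu⁺(aq)]^2.
Solving for the unknown gives log [Mg²⁺(aq)] = −0.777, so [Mg²⁺(aq)] ≈ 0.17 M.

0.17 M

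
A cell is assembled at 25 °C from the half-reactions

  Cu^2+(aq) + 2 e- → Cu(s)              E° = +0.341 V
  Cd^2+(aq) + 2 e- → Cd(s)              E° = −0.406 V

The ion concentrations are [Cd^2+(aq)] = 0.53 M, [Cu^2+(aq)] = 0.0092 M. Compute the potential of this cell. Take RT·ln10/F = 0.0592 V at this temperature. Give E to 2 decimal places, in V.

Since E°(Cu²⁺/Cu) > E°(Cd²⁺/Cd), Cu²⁺/Cu serves as the cathode.
The standard potential is +0.341 − (−0.406) = +0.747 V and the balanced reaction transfers n = 2 electrons.
The balanced reaction is Cu^2+(aq) + Cd(s) → Cu(s) + Cd^2+(aq), so Q = [Cd^2+(aq)] / [Cu^2+(aq)] = 57.6 and log Q = 1.760.
Applying E = E° − (RT ln10/nF)·log Q gives +0.747 − (0.0592/2)(1.760) = +0.69 V.

+0.69 V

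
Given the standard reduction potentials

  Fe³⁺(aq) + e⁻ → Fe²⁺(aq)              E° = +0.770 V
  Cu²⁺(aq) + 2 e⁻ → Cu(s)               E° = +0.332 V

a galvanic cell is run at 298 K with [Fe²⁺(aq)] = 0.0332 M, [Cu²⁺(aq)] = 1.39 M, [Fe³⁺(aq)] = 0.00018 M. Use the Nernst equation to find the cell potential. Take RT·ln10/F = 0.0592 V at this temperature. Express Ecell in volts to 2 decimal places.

Since E°(Fe³⁺/Fe²⁺) > E°(Cu²⁺/Cu), Fe³⁺/Fe²⁺ serves as the cathode.
The standard potential is +0.770 − (+0.332) = +0.438 V and the balanced reaction transfers n = 2 electrons.
Balancing gives 2 Fe³⁺(aq) + Cu(s) → 2 Fe²⁺(aq) + Cu²⁺(aq); hence Q = ([Fe²⁺(aq)]^2·[Cu²⁺(aq)]) / [Fe³⁺(aq)]^2 = 4.73×10^4 (log Q = 4.675).
Applying E = E° − (RT ln10/nF)·log Q gives +0.438 − (0.0592/2)(4.675) = +0.30 V.

+0.30 V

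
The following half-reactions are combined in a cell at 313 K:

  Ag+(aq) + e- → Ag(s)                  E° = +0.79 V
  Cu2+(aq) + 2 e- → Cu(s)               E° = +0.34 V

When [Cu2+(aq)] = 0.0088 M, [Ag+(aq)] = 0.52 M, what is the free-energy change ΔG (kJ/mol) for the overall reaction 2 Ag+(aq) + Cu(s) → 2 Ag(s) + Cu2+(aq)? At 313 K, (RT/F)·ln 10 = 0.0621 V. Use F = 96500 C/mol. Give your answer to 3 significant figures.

−95.8 kJ/mol

With Ag⁺/Ag reduced at the cathode, E°cell = +0.79 − (+0.34) = +0.45 V and n = 2.
Here Q = [Cu2+(aq)] / [Ag+(aq)]^2 = 0.0325 (log Q = −1.488), giving E = +0.45 − (0.0621/2)·(−1.488) = +0.4962 V.
Then ΔG = −nFE = −2 × 96500 × +0.4962 J/mol = −95.8 kJ/mol.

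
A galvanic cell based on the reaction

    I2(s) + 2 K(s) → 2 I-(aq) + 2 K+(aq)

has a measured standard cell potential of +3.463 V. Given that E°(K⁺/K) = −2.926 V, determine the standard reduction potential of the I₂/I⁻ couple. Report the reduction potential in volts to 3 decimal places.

+0.537 V

In the reaction as written the I₂/I⁻ couple is reduced (cathode) and K⁺/K is oxidized (anode), so E°cell = E°(I₂/I⁻) − E°(K⁺/K).
E°(I₂/I⁻) = E°cell + E°(anode) = +3.463 + (−2.926) = +0.537 V.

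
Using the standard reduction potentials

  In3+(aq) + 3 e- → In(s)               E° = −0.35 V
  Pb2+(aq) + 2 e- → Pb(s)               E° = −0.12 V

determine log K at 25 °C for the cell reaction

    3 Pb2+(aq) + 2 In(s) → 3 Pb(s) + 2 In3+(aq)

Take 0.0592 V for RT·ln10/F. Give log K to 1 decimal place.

log K = 23.3

The Pb²⁺/Pb couple is reduced (cathode); E°cell = −0.12 − (−0.35) = +0.23 V with n = 6.
At equilibrium E = 0, so log K = nE°cell / 0.0592 = (6)(+0.23) / 0.0592 = 23.3.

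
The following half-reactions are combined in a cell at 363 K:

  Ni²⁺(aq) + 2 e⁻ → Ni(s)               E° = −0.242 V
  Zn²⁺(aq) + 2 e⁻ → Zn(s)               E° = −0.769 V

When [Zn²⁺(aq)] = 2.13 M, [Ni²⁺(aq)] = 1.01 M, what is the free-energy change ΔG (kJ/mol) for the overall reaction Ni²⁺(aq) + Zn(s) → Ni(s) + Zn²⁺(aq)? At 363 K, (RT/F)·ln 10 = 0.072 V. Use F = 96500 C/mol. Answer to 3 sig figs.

−99.5 kJ/mol

With Ni²⁺/Ni reduced at the cathode, E°cell = −0.242 − (−0.769) = +0.527 V and n = 2.
The reaction quotient is [Zn²⁺(aq)] / [Ni²⁺(aq)] = 2.11; by Nernst, E = +0.527 − (0.072/2)(0.324) = +0.5153 V.
Then ΔG = −nFE = −2 × 96500 × +0.5153 J/mol = −99.5 kJ/mol.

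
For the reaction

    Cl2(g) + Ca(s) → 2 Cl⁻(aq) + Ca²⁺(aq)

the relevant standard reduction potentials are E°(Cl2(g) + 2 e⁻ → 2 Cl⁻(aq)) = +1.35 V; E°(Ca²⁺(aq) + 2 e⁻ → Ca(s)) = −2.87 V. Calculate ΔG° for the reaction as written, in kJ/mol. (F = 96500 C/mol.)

−814 kJ/mol

In the reaction as written Cl2(g) is reduced, so the Cl₂/Cl⁻ couple is the cathode and Ca²⁺/Ca is the anode.
E°cell = +1.35 − (−2.87) = +4.22 V; balancing electrons gives n = 2.
ΔG° = −nFE°cell = −(2)(96500)(+4.22) J/mol = −814 kJ/mol.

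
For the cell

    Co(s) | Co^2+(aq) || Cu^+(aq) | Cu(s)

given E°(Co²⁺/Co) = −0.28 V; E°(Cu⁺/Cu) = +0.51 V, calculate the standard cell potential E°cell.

By convention the left-hand electrode in cell notation is the anode (oxidation) and the right-hand electrode is the cathode (reduction).
E°cell = E°(right) − E°(left) = +0.51 − (−0.28) = +0.79 V.

+0.79 V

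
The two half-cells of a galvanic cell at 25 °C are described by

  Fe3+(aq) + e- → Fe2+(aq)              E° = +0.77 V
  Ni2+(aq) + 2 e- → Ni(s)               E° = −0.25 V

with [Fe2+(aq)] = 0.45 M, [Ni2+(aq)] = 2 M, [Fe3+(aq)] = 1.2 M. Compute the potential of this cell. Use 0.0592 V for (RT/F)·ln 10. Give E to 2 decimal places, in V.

+1.04 V

Since E°(Fe³⁺/Fe²⁺) > E°(Ni²⁺/Ni), Fe³⁺/Fe²⁺ serves as the cathode.
E°cell = E°cat − E°an = +0.77 − (−0.25) = +1.02 V; n = 2.
For the overall reaction 2 Fe3+(aq) + Ni(s) → 2 Fe2+(aq) + Ni2+(aq), Q = ([Fe2+(aq)]^2·[Ni2+(aq)]) / [Fe3+(aq)]^2 = 0.281, giving log Q = −0.551.
By the Nernst equation, E = +1.02 − (0.0592/2)·(−0.551) = +1.04 V.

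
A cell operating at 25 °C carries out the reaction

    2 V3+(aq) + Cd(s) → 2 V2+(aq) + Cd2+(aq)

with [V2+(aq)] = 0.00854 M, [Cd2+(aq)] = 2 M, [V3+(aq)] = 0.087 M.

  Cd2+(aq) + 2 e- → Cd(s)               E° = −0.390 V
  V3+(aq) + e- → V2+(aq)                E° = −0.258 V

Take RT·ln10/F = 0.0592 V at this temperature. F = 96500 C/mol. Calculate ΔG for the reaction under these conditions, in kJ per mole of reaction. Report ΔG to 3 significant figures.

−35.3 kJ/mol

E°cell = −0.258 − (−0.390) = +0.132 V; the balanced reaction transfers n = 2 electrons.
The reaction quotient is ([V2+(aq)]^2·[Cd2+(aq)]) / [V3+(aq)]^2 = 0.0193; by Nernst, E = +0.132 − (0.0592/2)(−1.715) = +0.1828 V.
Then ΔG = −nFE = −2 × 96500 × +0.1828 J/mol = −35.3 kJ/mol.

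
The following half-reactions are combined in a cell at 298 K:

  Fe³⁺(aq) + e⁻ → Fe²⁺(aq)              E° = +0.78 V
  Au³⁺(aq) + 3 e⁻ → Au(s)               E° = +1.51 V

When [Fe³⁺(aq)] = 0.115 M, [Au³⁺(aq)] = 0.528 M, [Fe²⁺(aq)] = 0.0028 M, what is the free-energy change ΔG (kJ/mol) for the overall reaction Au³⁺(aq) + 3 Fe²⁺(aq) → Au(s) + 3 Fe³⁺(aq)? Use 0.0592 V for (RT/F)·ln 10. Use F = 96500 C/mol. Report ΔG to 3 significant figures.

−182 kJ/mol

The standard cell potential is +1.51 − (+0.78) = +0.73 V, with n = 3 electrons in the balanced equation.
The reaction quotient is [Fe³⁺(aq)]^3 / ([Au³⁺(aq)]·[Fe²⁺(aq)]^3) = 1.31×10^5; by Nernst, E = +0.73 − (0.0592/3)(5.118) = +0.6290 V.
Finally ΔG = −nFE = −(3)(96500 C/mol)(+0.6290 V) = −182 kJ/mol.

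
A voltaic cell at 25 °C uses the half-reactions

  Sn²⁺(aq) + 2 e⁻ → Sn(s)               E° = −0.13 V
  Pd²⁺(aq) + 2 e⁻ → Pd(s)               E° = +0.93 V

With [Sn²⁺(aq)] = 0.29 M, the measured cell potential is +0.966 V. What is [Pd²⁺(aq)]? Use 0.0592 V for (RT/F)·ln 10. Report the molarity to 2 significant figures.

0.00019 M

The Pd²⁺/Pd couple has the larger reduction potential, so it is the cathode: E°cell = +0.93 − (−0.13) = +1.06 V and n = 2.
From the Nernst equation, log Q = n(E° − E)/0.0592 = 2·(+1.06 − (+0.966))/0.0592 = 3.176.
Balancing electrons gives Pd²⁺(aq) + Sn(s) → Pd(s) + Sn²⁺(aq); thus Q = [Sn²⁺(aq)] / [Pd²⁺(aq)].
Solving for the unknown gives log [Pd²⁺(aq)] = −3.714, so [Pd²⁺(aq)] ≈ 0.00019 M.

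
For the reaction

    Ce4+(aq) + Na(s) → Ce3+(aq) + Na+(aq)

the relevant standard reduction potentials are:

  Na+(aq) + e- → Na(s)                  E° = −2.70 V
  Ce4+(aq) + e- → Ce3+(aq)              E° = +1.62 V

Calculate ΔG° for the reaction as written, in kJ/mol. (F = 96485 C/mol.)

In the reaction as written Ce4+(aq) is reduced, so the Ce⁴⁺/Ce³⁺ couple is the cathode and Na⁺/Na is the anode.
E°cell = +1.62 − (−2.70) = +4.32 V; balancing electrons gives n = 1.
ΔG° = −nFE°cell = −(1)(96485)(+4.32) J/mol = −417 kJ/mol.

−417 kJ/mol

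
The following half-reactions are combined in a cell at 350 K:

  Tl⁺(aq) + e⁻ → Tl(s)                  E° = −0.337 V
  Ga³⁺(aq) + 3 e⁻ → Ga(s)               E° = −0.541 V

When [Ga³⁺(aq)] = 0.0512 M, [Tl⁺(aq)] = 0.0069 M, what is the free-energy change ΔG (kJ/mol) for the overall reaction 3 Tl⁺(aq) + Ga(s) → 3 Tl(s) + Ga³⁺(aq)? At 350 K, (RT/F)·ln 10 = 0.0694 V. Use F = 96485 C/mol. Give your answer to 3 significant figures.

−24.3 kJ/mol

With Tl⁺/Tl reduced at the cathode, E°cell = −0.337 − (−0.541) = +0.204 V and n = 3.
Q = [Ga³⁺(aq)] / [Tl⁺(aq)]^3 = 1.56×10^5, so log Q = 5.193 and E = +0.204 − (0.0694/3)(5.193) = +0.0839 V.
ΔG = −nFE = −(3)(96485)(+0.0839) J/mol = −24.3 kJ/mol.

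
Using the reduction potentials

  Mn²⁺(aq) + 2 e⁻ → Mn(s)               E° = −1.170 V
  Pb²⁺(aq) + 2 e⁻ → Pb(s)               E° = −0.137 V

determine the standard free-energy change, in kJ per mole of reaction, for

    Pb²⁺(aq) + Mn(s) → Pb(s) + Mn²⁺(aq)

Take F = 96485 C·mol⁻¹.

In the reaction as written Pb²⁺(aq) is reduced, so the Pb²⁺/Pb couple is the cathode and Mn²⁺/Mn is the anode.
E°cell = −0.137 − (−1.170) = +1.033 V; balancing electrons gives n = 2.
ΔG° = −nFE°cell = −(2)(96485)(+1.033) J/mol = −199 kJ/mol.

−199 kJ/mol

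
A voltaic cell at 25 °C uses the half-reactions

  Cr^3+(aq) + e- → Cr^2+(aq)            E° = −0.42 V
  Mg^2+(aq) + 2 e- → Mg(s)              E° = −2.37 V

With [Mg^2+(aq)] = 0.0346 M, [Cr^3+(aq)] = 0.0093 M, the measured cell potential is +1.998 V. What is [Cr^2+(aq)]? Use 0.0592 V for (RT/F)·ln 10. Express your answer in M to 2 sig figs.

0.0077 M

The Cr³⁺/Cr²⁺ couple has the larger reduction potential, so it is the cathode: E°cell = −0.42 − (−2.37) = +1.95 V and n = 2.
Since E = E° − (0.0592/n)·log Q, log Q = n(E° − E)/0.0592 = −1.622.
For 2 Cr^3+(aq) + Mg(s) → 2 Cr^2+(aq) + Mg^2+(aq), the reaction quotient is Q = ([Cr^2+(aq)]^2·[Mg^2+(aq)]) / [Cr^3+(aq)]^2.
Substituting the known concentrations and solving, log [Cr^2+(aq)] = −2.112 and [Cr^2+(aq)] = 0.0077 M.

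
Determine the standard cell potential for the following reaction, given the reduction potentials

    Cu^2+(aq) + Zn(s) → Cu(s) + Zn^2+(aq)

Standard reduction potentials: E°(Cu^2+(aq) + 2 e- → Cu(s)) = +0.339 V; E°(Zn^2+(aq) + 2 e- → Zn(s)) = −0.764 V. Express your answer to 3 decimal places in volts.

+1.103 V

In the reaction as written, Cu^2+(aq) is reduced (cathode) and Zn^2+(aq) is produced by oxidation at the anode.
E°cell = E°(cathode) − E°(anode) = +0.339 − (−0.764) = +1.103 V.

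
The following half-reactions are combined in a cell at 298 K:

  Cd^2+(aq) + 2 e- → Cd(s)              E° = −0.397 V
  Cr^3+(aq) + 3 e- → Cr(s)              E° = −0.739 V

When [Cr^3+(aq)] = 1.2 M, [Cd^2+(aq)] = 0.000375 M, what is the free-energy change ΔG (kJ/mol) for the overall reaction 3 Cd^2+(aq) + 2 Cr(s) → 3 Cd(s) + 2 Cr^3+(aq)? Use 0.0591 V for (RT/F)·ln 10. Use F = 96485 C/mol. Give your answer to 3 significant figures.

The standard cell potential is −0.397 − (−0.739) = +0.342 V, with n = 6 electrons in the balanced equation.
The reaction quotient is [Cr^3+(aq)]^2 / [Cd^2+(aq)]^3 = 2.73×10^10; by Nernst, E = +0.342 − (0.0591/6)(10.436) = +0.2392 V.
Then ΔG = −nFE = −6 × 96485 × +0.2392 J/mol = −138 kJ/mol.

−138 kJ/mol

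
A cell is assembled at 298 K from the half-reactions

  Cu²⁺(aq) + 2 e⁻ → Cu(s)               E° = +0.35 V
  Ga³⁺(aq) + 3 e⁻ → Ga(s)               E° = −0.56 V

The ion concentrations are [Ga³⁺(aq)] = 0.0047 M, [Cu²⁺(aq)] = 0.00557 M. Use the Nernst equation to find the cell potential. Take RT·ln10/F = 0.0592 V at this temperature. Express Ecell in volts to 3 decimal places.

The Cu²⁺/Cu couple has the more positive E°, so it is the cathode; Ga³⁺/Ga is the anode.
The standard potential is +0.35 − (−0.56) = +0.91 V and the balanced reaction transfers n = 6 electrons.
Balancing gives 3 Cu²⁺(aq) + 2 Ga(s) → 3 Cu(s) + 2 Ga³⁺(aq); hence Q = [Ga³⁺(aq)]^2 / [Cu²⁺(aq)]^3 = 128 (log Q = 2.107).
Applying E = E° − (RT ln10/nF)·log Q gives +0.91 − (0.0592/6)(2.107) = +0.889 V.

+0.889 V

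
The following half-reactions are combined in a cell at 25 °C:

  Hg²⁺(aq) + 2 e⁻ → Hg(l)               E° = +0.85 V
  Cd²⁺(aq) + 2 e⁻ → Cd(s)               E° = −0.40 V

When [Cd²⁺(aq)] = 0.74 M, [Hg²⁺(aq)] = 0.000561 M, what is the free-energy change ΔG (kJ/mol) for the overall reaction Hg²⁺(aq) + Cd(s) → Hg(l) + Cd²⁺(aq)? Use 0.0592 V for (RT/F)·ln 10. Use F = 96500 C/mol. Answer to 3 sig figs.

−223 kJ/mol

E°cell = +0.85 − (−0.40) = +1.25 V; the balanced reaction transfers n = 2 electrons.
Q = [Cd²⁺(aq)] / [Hg²⁺(aq)] = 1.32×10^3, so log Q = 3.120 and E = +1.25 − (0.0592/2)(3.120) = +1.1576 V.
ΔG = −nFE = −(2)(96500)(+1.1576) J/mol = −223 kJ/mol.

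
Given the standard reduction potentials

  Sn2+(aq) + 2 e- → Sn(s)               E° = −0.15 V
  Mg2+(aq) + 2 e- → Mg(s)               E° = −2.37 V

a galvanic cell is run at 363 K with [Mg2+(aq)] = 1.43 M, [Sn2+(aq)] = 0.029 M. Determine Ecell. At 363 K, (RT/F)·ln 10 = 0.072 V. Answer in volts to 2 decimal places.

Sn²⁺/Sn is reduced (cathode, E° = −0.15 V) and Mg²⁺/Mg is oxidized (anode).
E°cell = E°cat − E°an = −0.15 − (−2.37) = +2.22 V; n = 2.
The balanced reaction is Sn2+(aq) + Mg(s) → Sn(s) + Mg2+(aq), so Q = [Mg2+(aq)] / [Sn2+(aq)] = 49.3 and log Q = 1.693.
E = E° − (0.072/n)·log Q = +2.22 − (0.072/2)(1.693) = +2.16 V.

+2.16 V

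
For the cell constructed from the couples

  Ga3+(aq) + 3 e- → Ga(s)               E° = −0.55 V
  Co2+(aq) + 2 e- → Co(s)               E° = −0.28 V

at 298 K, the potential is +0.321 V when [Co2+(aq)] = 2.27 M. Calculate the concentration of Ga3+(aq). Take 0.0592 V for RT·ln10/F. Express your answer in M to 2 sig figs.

0.0089 M

The Co²⁺/Co couple has the larger reduction potential, so it is the cathode: E°cell = −0.28 − (−0.55) = +0.27 V and n = 6.
Rearranging E = E° − (0.0592/n)·log Q gives log Q = 6(+0.27 − (+0.321))/0.0592 = −5.169.
Balancing electrons gives 3 Co2+(aq) + 2 Ga(s) → 3 Co(s) + 2 Ga3+(aq); thus Q = [Ga3+(aq)]^2 / [Co2+(aq)]^3.
Isolating [Ga3+(aq)] in Q = 10^{−5.169} yields log [Ga3+(aq)] = −2.050, i.e. 0.0089 M.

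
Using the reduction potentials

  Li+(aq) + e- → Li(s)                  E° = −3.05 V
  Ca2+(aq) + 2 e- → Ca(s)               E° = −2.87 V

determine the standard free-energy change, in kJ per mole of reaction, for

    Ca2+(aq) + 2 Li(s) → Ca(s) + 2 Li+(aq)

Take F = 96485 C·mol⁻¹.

In the reaction as written Ca2+(aq) is reduced, so the Ca²⁺/Ca couple is the cathode and Li⁺/Li is the anode.
E°cell = −2.87 − (−3.05) = +0.18 V; balancing electrons gives n = 2.
ΔG° = −nFE°cell = −(2)(96485)(+0.18) J/mol = −34.7 kJ/mol.

−34.7 kJ/mol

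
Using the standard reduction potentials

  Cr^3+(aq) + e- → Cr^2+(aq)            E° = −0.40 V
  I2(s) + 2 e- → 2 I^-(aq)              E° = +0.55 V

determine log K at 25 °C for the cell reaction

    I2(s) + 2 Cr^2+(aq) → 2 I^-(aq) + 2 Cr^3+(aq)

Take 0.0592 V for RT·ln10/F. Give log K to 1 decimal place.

The I₂/I⁻ couple is reduced (cathode); E°cell = +0.55 − (−0.40) = +0.95 V with n = 2.
At equilibrium E = 0, so log K = nE°cell / 0.0592 = (2)(+0.95) / 0.0592 = 32.1.

log K = 32.1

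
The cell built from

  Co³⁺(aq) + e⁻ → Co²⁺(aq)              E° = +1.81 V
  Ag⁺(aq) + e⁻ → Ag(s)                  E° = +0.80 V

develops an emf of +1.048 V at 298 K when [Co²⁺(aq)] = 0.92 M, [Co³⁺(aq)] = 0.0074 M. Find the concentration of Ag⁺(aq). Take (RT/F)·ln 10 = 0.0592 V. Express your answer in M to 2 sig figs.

Co³⁺/Co²⁺ is the cathode (higher E°); E°cell = +1.81 − (+0.80) = +1.01 V with n = 1.
Since E = E° − (0.0592/n)·log Q, log Q = n(E° − E)/0.0592 = −0.642.
For Co³⁺(aq) + Ag(s) → Co²⁺(aq) + Ag⁺(aq), the reaction quotient is Q = ([Co²⁺(aq)]·[Ag⁺(aq)]) / [Co³⁺(aq)].
Isolating [Ag⁺(aq)] in Q = 10^{−0.642} yields log [Ag⁺(aq)] = −2.737, i.e. 0.0018 M.

0.0018 M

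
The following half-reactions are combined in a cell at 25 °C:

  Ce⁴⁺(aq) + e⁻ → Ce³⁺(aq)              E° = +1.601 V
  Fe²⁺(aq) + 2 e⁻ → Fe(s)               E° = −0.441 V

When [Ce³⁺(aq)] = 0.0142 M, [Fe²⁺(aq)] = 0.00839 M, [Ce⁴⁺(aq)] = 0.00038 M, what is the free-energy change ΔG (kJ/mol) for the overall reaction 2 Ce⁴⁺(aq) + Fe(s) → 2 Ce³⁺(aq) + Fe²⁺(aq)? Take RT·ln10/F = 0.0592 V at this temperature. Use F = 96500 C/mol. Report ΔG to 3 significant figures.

E°cell = +1.601 − (−0.441) = +2.042 V; the balanced reaction transfers n = 2 electrons.
The reaction quotient is ([Ce³⁺(aq)]^2·[Fe²⁺(aq)]) / [Ce⁴⁺(aq)]^2 = 11.7; by Nernst, E = +2.042 − (0.0592/2)(1.069) = +2.0104 V.
ΔG = −nFE = −(2)(96500)(+2.0104) J/mol = −388 kJ/mol.

−388 kJ/mol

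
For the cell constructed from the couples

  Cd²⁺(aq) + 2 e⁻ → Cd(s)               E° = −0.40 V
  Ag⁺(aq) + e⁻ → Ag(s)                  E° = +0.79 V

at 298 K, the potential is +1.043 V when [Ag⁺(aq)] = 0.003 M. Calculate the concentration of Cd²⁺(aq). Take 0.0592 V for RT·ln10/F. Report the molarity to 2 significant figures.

0.83 M

The Ag⁺/Ag couple has the larger reduction potential, so it is the cathode: E°cell = +0.79 − (−0.40) = +1.19 V and n = 2.
From the Nernst equation, log Q = n(E° − E)/0.0592 = 2·(+1.19 − (+1.043))/0.0592 = 4.966.
The balanced reaction is 2 Ag⁺(aq) + Cd(s) → 2 Ag(s) + Cd²⁺(aq), so Q = [Cd²⁺(aq)] / [Ag⁺(aq)]^2.
Solving for the unknown gives log [Cd²⁺(aq)] = −0.080, so [Cd²⁺(aq)] ≈ 0.83 M.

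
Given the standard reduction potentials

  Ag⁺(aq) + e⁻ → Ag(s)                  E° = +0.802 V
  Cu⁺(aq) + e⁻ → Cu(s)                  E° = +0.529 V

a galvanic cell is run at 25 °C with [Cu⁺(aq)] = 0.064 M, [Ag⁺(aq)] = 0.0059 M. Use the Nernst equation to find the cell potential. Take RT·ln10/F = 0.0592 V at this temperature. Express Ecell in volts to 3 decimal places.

+0.212 V

The Ag⁺/Ag couple has the more positive E°, so it is the cathode; Cu⁺/Cu is the anode.
E°cell = E°cat − E°an = +0.802 − (+0.529) = +0.273 V; n = 1.
Balancing gives Ag⁺(aq) + Cu(s) → Ag(s) + Cu⁺(aq); hence Q = [Cu⁺(aq)] / [Ag⁺(aq)] = 10.8 (log Q = 1.035).
Applying E = E° − (RT ln10/nF)·log Q gives +0.273 − (0.0592/1)(1.035) = +0.212 V.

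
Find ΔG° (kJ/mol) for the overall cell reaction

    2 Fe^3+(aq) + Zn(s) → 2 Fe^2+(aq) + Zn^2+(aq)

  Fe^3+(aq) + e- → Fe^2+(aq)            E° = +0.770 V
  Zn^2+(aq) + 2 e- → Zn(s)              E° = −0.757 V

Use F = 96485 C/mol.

In the reaction as written Fe^3+(aq) is reduced, so the Fe³⁺/Fe²⁺ couple is the cathode and Zn²⁺/Zn is the anode.
E°cell = +0.770 − (−0.757) = +1.527 V; balancing electrons gives n = 2.
ΔG° = −nFE°cell = −(2)(96485)(+1.527) J/mol = −295 kJ/mol.

−295 kJ/mol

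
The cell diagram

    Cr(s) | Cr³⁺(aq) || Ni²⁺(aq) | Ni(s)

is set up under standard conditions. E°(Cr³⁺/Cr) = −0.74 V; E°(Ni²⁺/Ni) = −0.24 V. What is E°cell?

By convention the left-hand electrode in cell notation is the anode (oxidation) and the right-hand electrode is the cathode (reduction).
E°cell = E°(right) − E°(left) = −0.24 − (−0.74) = +0.50 V.

+0.50 V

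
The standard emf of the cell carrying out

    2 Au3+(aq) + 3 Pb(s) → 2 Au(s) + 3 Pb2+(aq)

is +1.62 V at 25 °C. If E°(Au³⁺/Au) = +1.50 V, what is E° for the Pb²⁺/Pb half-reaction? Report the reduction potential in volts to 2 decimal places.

−0.12 V

In the reaction as written the Au³⁺/Au couple is reduced (cathode) and Pb²⁺/Pb is oxidized (anode), so E°cell = E°(Au³⁺/Au) − E°(Pb²⁺/Pb).
E°(Pb²⁺/Pb) = E°(cathode) − E°cell = +1.50 − (+1.62) = −0.12 V.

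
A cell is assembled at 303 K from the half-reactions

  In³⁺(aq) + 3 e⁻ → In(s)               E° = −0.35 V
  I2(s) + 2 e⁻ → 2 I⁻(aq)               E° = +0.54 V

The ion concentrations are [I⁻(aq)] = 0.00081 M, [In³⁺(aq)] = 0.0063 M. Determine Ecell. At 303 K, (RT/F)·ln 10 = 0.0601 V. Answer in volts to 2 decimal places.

+1.12 V

Since E°(I₂/I⁻) > E°(In³⁺/In), I₂/I⁻ serves as the cathode.
The standard potential is +0.54 − (−0.35) = +0.89 V and the balanced reaction transfers n = 6 electrons.
The balanced reaction is 3 I2(s) + 2 In(s) → 6 I⁻(aq) + 2 In³⁺(aq), so Q = [I⁻(aq)]^6·[In³⁺(aq)]^2 = 1.12×10^−23 and log Q = −22.950.
E = E° − (0.0601/n)·log Q = +0.89 − (0.0601/6)(−22.950) = +1.12 V.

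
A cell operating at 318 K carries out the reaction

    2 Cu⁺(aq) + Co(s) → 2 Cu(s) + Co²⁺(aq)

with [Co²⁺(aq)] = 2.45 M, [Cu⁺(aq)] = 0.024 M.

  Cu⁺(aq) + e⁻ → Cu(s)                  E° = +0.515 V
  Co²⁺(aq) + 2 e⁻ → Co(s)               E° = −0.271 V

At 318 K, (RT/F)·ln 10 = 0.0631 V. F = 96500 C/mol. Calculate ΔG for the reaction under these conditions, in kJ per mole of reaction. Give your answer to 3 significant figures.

With Cu⁺/Cu reduced at the cathode, E°cell = +0.515 − (−0.271) = +0.786 V and n = 2.
Here Q = [Co²⁺(aq)] / [Cu⁺(aq)]^2 = 4.25×10^3 (log Q = 3.629), giving E = +0.786 − (0.0631/2)·(3.629) = +0.6715 V.
Finally ΔG = −nFE = −(2)(96500 C/mol)(+0.6715 V) = −130 kJ/mol.

−130 kJ/mol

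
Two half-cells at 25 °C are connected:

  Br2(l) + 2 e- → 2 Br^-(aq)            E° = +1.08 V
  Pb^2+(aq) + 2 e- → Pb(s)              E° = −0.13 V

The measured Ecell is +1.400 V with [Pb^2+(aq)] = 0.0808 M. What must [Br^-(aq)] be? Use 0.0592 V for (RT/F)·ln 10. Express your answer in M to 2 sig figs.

0.0022 M

Br₂/Br⁻ is the cathode (higher E°); E°cell = +1.08 − (−0.13) = +1.21 V with n = 2.
From the Nernst equation, log Q = n(E° − E)/0.0592 = 2·(+1.21 − (+1.400))/0.0592 = −6.419.
For Br2(l) + Pb(s) → 2 Br^-(aq) + Pb^2+(aq), the reaction quotient is Q = [Br^-(aq)]^2·[Pb^2+(aq)].
Substituting the known concentrations and solving, log [Br^-(aq)] = −2.663 and [Br^-(aq)] = 0.0022 M.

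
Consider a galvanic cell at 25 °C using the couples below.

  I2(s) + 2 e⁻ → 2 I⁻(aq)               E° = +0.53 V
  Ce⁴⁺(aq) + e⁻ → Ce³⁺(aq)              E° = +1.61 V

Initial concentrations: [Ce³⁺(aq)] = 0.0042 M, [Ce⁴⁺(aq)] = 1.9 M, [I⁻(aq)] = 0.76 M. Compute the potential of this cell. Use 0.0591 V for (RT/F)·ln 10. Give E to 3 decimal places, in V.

+1.230 V

Since E°(Ce⁴⁺/Ce³⁺) > E°(I₂/I⁻), Ce⁴⁺/Ce³⁺ serves as the cathode.
E°cell = E°cat − E°an = +1.61 − (+0.53) = +1.08 V; n = 2.
The balanced reaction is 2 Ce⁴⁺(aq) + 2 I⁻(aq) → 2 Ce³⁺(aq) + I2(s), so Q = [Ce³⁺(aq)]^2 / ([Ce⁴⁺(aq)]^2·[I⁻(aq)]^2) = 8.46×10^−6 and log Q = −5.073.
E = E° − (0.0591/n)·log Q = +1.08 − (0.0591/2)(−5.073) = +1.230 V.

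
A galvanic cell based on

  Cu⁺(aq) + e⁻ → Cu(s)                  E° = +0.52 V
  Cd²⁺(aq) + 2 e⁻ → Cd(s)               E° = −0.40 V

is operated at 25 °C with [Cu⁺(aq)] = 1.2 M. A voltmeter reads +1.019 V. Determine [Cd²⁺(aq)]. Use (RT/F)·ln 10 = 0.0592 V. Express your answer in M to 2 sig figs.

0.00065 M

With Cu⁺/Cu at the cathode and Cd²⁺/Cd at the anode, E°cell = +0.52 − (−0.40) = +0.92 V (n = 2).
Since E = E° − (0.0592/n)·log Q, log Q = n(E° − E)/0.0592 = −3.345.
For 2 Cu⁺(aq) + Cd(s) → 2 Cu(s) + Cd²⁺(aq), the reaction quotient is Q = [Cd²⁺(aq)] / [Cu⁺(aq)]^2.
Substituting the known concentrations and solving, log [Cd²⁺(aq)] = −3.187 and [Cd²⁺(aq)] = 0.00065 M.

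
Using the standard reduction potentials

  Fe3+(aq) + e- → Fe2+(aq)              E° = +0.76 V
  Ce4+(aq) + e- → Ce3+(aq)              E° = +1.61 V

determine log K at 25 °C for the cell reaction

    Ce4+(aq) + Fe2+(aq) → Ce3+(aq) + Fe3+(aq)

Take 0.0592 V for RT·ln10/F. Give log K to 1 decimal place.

The Ce⁴⁺/Ce³⁺ couple is reduced (cathode); E°cell = +1.61 − (+0.76) = +0.85 V with n = 1.
At equilibrium E = 0, so log K = nE°cell / 0.0592 = (1)(+0.85) / 0.0592 = 14.4.

log K = 14.4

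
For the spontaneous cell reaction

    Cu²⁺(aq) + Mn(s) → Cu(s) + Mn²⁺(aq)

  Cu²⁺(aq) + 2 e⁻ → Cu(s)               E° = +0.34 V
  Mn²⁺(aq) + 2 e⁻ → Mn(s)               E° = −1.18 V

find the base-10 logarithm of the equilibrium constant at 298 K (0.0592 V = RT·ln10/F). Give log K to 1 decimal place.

The Cu²⁺/Cu couple is reduced (cathode); E°cell = +0.34 − (−1.18) = +1.52 V with n = 2.
At equilibrium E = 0, so log K = nE°cell / 0.0592 = (2)(+1.52) / 0.0592 = 51.4.

log K = 51.4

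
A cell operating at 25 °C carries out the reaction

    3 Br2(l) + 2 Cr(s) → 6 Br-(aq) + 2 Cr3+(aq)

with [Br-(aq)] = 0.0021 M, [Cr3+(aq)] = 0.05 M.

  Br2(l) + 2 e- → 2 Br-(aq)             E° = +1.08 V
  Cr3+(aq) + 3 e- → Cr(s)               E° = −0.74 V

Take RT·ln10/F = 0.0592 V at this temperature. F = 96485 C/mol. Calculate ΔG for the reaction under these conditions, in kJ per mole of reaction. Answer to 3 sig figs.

The standard cell potential is +1.08 − (−0.74) = +1.82 V, with n = 6 electrons in the balanced equation.
Q = [Br-(aq)]^6·[Cr3+(aq)]^2 = 2.14×10^−19, so log Q = −18.669 and E = +1.82 − (0.0592/6)(−18.669) = +2.0042 V.
Finally ΔG = −nFE = −(6)(96485 C/mol)(+2.0042 V) = −1160 kJ/mol.

−1160 kJ/mol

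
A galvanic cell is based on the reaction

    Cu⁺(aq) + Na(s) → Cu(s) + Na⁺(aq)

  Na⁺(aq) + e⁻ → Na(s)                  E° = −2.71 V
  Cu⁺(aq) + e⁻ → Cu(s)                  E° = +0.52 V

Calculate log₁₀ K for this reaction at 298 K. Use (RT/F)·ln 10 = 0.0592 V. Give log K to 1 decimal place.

The Cu⁺/Cu couple is reduced (cathode); E°cell = +0.52 − (−2.71) = +3.23 V with n = 1.
At equilibrium E = 0, so log K = nE°cell / 0.0592 = (1)(+3.23) / 0.0592 = 54.6.

log K = 54.6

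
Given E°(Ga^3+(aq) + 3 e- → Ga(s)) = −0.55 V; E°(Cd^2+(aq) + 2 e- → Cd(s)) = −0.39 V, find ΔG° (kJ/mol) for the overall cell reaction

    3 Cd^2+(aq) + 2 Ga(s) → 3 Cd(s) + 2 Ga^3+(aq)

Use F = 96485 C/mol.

In the reaction as written Cd^2+(aq) is reduced, so the Cd²⁺/Cd couple is the cathode and Ga³⁺/Ga is the anode.
E°cell = −0.39 − (−0.55) = +0.16 V; balancing electrons gives n = 6.
ΔG° = −nFE°cell = −(6)(96485)(+0.16) J/mol = −92.6 kJ/mol.

−92.6 kJ/mol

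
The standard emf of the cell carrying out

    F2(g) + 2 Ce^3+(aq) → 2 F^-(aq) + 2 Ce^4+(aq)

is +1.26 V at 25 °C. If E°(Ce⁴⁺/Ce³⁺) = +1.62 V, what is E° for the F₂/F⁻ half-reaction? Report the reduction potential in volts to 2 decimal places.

+2.88 V

In the reaction as written the F₂/F⁻ couple is reduced (cathode) and Ce⁴⁺/Ce³⁺ is oxidized (anode), so E°cell = E°(F₂/F⁻) − E°(Ce⁴⁺/Ce³⁺).
E°(F₂/F⁻) = E°cell + E°(anode) = +1.26 + (+1.62) = +2.88 V.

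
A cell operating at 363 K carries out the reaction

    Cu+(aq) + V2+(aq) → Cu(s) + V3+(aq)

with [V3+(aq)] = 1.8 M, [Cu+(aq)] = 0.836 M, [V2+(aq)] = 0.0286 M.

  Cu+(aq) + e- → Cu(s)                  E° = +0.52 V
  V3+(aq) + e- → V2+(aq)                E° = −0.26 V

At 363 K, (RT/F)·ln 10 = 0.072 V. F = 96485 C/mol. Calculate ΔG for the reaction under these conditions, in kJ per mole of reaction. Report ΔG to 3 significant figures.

−62.2 kJ/mol

The standard cell potential is +0.52 − (−0.26) = +0.78 V, with n = 1 electron in the balanced equation.
The reaction quotient is [V3+(aq)] / ([Cu+(aq)]·[V2+(aq)]) = 75.3; by Nernst, E = +0.78 − (0.072/1)(1.877) = +0.6449 V.
Finally ΔG = −nFE = −(1)(96485 C/mol)(+0.6449 V) = −62.2 kJ/mol.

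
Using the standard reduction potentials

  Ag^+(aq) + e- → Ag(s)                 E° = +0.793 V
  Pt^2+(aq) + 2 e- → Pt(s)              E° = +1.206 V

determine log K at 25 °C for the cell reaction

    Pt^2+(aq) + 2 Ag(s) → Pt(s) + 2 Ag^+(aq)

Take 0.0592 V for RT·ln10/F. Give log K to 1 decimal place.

The Pt²⁺/Pt couple is reduced (cathode); E°cell = +1.206 − (+0.793) = +0.413 V with n = 2.
At equilibrium E = 0, so log K = nE°cell / 0.0592 = (2)(+0.413) / 0.0592 = 14.0.

log K = 14.0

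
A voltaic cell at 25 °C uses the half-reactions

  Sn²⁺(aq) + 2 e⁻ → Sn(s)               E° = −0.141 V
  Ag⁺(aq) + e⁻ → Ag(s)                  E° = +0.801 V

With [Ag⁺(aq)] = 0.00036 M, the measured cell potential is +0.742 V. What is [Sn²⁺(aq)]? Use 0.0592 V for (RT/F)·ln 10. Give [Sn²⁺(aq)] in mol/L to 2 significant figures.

With Ag⁺/Ag at the cathode and Sn²⁺/Sn at the anode, E°cell = +0.801 − (−0.141) = +0.942 V (n = 2).
Since E = E° − (0.0592/n)·log Q, log Q = n(E° − E)/0.0592 = 6.757.
For 2 Ag⁺(aq) + Sn(s) → 2 Ag(s) + Sn²⁺(aq), the reaction quotient is Q = [Sn²⁺(aq)] / [Ag⁺(aq)]^2.
Solving for the unknown gives log [Sn²⁺(aq)] = −0.130, so [Sn²⁺(aq)] ≈ 0.74 M.

0.74 M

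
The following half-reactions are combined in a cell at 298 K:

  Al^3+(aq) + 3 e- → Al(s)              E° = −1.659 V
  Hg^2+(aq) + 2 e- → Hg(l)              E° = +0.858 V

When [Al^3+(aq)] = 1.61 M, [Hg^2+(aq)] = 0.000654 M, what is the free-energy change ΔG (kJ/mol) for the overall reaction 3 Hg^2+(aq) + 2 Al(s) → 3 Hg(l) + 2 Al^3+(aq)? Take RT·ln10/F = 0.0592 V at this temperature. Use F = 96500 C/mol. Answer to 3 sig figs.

The standard cell potential is +0.858 − (−1.659) = +2.517 V, with n = 6 electrons in the balanced equation.
Q = [Al^3+(aq)]^2 / [Hg^2+(aq)]^3 = 9.27×10^9, so log Q = 9.967 and E = +2.517 − (0.0592/6)(9.967) = +2.4187 V.
ΔG = −nFE = −(6)(96500)(+2.4187) J/mol = −1400 kJ/mol.

−1400 kJ/mol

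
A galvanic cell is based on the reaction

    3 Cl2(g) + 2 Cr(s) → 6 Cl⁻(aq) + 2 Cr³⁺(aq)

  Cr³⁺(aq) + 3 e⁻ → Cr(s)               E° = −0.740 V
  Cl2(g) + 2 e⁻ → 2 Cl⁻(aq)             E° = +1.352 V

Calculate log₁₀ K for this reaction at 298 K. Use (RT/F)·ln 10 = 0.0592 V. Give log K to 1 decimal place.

The Cl₂/Cl⁻ couple is reduced (cathode); E°cell = +1.352 − (−0.740) = +2.092 V with n = 6.
At equilibrium E = 0, so log K = nE°cell / 0.0592 = (6)(+2.092) / 0.0592 = 212.0.

log K = 212.0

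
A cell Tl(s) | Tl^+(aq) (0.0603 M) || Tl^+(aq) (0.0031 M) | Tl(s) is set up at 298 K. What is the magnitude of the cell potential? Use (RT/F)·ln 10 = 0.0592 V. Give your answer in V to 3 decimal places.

0.076 V

For a concentration cell E°cell = 0, since both electrodes use the same couple.
The compartment with the higher Tl^+(aq) concentration (0.0603 M) acts as the cathode; ions are reduced there and produced at the dilute (0.0031 M) anode.
With n = 1, Ecell = −(0.0592/1)·log([dilute]/[conc]) = −(0.0592/1)·log(0.0031/0.0603) = +0.076 V.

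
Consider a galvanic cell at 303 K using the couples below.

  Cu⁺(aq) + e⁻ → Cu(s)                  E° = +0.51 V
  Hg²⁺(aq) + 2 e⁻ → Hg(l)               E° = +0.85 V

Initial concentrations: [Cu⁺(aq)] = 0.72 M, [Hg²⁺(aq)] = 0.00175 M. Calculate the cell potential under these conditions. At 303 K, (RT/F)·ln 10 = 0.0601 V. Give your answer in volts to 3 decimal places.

+0.266 V

Hg²⁺/Hg is reduced (cathode, E° = +0.85 V) and Cu⁺/Cu is oxidized (anode).
E°cell = +0.85 − (+0.51) = +0.34 V, with n = 2 electrons transferred.
The balanced reaction is Hg²⁺(aq) + 2 Cu(s) → Hg(l) + 2 Cu⁺(aq), so Q = [Cu⁺(aq)]^2 / [Hg²⁺(aq)] = 296 and log Q = 2.472.
E = E° − (0.0601/n)·log Q = +0.34 − (0.0601/2)(2.472) = +0.266 V.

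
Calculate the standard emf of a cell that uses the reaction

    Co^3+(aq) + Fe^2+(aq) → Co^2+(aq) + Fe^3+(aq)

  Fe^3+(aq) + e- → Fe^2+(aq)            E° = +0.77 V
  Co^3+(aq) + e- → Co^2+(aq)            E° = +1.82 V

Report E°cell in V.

In the reaction as written, Co^3+(aq) is reduced (cathode) and Fe^3+(aq) is produced by oxidation at the anode.
E°cell = E°(cathode) − E°(anode) = +1.82 − (+0.77) = +1.05 V.
The positive value indicates the reaction is spontaneous as written.

+1.05 V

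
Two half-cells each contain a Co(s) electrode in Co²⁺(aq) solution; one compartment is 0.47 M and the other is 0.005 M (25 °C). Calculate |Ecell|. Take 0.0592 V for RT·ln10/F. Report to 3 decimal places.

For a concentration cell E°cell = 0, since both electrodes use the same couple.
The compartment with the higher Co²⁺(aq) concentration (0.47 M) acts as the cathode; ions are reduced there and produced at the dilute (0.005 M) anode.
With n = 2, Ecell = −(0.0592/2)·log([dilute]/[conc]) = −(0.0592/2)·log(0.005/0.47) = +0.058 V.

0.058 V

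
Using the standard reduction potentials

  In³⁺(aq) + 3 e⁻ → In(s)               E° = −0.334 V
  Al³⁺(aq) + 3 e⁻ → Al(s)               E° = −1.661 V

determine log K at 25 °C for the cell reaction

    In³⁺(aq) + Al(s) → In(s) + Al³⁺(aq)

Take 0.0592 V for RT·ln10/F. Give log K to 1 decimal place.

log K = 67.2

The In³⁺/In couple is reduced (cathode); E°cell = −0.334 − (−1.661) = +1.327 V with n = 3.
At equilibrium E = 0, so log K = nE°cell / 0.0592 = (3)(+1.327) / 0.0592 = 67.2.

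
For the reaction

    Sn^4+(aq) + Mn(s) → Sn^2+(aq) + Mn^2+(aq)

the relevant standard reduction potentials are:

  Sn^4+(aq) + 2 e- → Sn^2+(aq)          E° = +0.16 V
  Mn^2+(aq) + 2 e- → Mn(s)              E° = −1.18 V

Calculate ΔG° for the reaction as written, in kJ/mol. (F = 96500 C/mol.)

−259 kJ/mol

In the reaction as written Sn^4+(aq) is reduced, so the Sn⁴⁺/Sn²⁺ couple is the cathode and Mn²⁺/Mn is the anode.
E°cell = +0.16 − (−1.18) = +1.34 V; balancing electrons gives n = 2.
ΔG° = −nFE°cell = −(2)(96500)(+1.34) J/mol = −259 kJ/mol.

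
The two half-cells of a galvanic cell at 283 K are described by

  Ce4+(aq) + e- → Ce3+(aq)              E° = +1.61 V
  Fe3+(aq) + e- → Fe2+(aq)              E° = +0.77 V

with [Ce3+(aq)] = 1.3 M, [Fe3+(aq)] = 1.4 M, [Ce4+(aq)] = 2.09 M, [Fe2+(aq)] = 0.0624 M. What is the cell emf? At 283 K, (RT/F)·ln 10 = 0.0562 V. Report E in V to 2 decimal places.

+0.78 V

Ce⁴⁺/Ce³⁺ is reduced (cathode, E° = +1.61 V) and Fe³⁺/Fe²⁺ is oxidized (anode).
The standard potential is +1.61 − (+0.77) = +0.84 V and the balanced reaction transfers n = 1 electron.
Balancing gives Ce4+(aq) + Fe2+(aq) → Ce3+(aq) + Fe3+(aq); hence Q = ([Ce3+(aq)]·[Fe3+(aq)]) / ([Ce4+(aq)]·[Fe2+(aq)]) = 14 (log Q = 1.145).
Applying E = E° − (RT ln10/nF)·log Q gives +0.84 − (0.0562/1)(1.145) = +0.78 V.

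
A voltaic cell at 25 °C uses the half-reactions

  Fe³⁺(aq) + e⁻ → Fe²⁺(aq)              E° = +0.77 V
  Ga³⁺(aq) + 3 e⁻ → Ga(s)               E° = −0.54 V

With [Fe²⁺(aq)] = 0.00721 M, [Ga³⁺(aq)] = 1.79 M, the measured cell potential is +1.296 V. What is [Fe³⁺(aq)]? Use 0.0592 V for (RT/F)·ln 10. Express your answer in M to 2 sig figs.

0.0051 M

With Fe³⁺/Fe²⁺ at the cathode and Ga³⁺/Ga at the anode, E°cell = +0.77 − (−0.54) = +1.31 V (n = 3).
From the Nernst equation, log Q = n(E° − E)/0.0592 = 3·(+1.31 − (+1.296))/0.0592 = 0.709.
The balanced reaction is 3 Fe³⁺(aq) + Ga(s) → 3 Fe²⁺(aq) + Ga³⁺(aq), so Q = ([Fe²⁺(aq)]^3·[Ga³⁺(aq)]) / [Fe³⁺(aq)]^3.
Isolating [Fe³⁺(aq)] in Q = 10^{0.709} yields log [Fe³⁺(aq)] = −2.294, i.e. 0.0051 M.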